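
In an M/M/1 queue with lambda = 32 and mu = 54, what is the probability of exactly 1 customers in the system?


rho = 32/54; P(n) = (1-rho)*rho^n = (1-32/54)*(32/54)^1 = 0.2414

0.2414


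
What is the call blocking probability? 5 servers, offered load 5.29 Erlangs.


B(N,A) = (A^N/N!) / sum(A^k/k!, k=0..N) with N=5, A=5.29 = 0.3079

0.3079


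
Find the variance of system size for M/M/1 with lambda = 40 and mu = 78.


rho = 40/78; Var(N) = rho/(1-rho)^2 = 2.16

2.16


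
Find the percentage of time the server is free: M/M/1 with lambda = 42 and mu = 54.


Idle fraction = (1 - rho) * 100 = (1 - 42/54) * 100 = 22.2%

22.2%


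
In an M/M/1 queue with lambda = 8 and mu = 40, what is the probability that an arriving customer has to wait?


P(wait) = rho = lambda/mu = 8/40 = 0.2

0.2


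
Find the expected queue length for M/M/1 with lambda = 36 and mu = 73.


rho = 36/73; Lq = rho^2/(1-rho) = 0.48

0.48


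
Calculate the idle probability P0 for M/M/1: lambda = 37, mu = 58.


P0 = 1 - rho = 1 - 37/58 = 0.3621

0.3621


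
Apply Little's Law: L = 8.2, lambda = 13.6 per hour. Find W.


W = L / lambda = 8.2 / 13.6 = 0.6029 hours

0.6029 hours


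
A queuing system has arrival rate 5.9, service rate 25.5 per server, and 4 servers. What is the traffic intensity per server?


rho = lambda / (c * mu) = 5.9 / (4 * 25.5) = 0.0578

0.0578


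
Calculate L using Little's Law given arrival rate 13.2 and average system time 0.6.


L = lambda * W = 13.2 * 0.6 = 7.92

7.92


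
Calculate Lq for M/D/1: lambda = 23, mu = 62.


M/D/1: Lq = rho^2 / (2*(1-rho)) where rho = 23/62; Lq = 0.11

0.11


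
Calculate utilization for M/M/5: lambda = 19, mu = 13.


rho = lambda/(c*mu) = 19/(5*13) = 0.2923

0.2923


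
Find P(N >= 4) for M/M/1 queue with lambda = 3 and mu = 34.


P(N >= 4) = rho^4 = (3/34)^4 = 0.0001

0.0001


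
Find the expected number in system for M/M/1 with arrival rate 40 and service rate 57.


rho = 40/57; L = rho/(1-rho) = 2.35

2.35


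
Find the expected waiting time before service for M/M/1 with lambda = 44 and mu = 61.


rho = 44/61; Wq = rho/(mu - lambda) = 0.0424 hours

0.0424 hours


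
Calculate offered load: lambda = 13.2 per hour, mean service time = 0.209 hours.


Offered load a = lambda * E[S] = 13.2 * 0.209 = 2.76 Erlangs

2.76 Erlangs


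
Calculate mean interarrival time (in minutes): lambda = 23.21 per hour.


Mean interarrival time = 60/lambda = 60/23.21 = 2.59 minutes

2.59 minutes


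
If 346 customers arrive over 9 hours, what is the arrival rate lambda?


lambda = total arrivals / time = 346 / 9 = 38.44 per hour

38.44 per hour


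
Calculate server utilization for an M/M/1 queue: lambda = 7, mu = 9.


rho = lambda/mu = 7/9 = 0.7778

0.7778


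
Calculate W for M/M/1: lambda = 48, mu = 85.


W = 1/(mu - lambda) = 1/(85 - 48) = 0.027 hours

0.027 hours


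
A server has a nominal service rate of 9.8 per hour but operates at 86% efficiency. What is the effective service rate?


Effective rate = mu * efficiency = 9.8 * 0.86 = 8.43 per hour

8.43 per hour


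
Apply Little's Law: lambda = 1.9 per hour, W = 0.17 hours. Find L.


L = lambda * W = 1.9 * 0.17 = 0.32

0.32


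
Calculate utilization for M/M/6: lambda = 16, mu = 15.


rho = lambda/(c*mu) = 16/(6*15) = 0.1778

0.1778


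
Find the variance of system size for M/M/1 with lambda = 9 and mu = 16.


rho = 9/16; Var(N) = rho/(1-rho)^2 = 2.94

2.94


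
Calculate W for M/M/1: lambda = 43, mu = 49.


W = 1/(mu - lambda) = 1/(49 - 43) = 0.1667 hours

0.1667 hours


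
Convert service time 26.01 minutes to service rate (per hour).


mu = 60 / avg_service_time = 60 / 26.01 = 2.31 per hour

2.31 per hour


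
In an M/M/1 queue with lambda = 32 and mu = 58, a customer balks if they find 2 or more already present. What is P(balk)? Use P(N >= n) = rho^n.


P(N >= 2) = rho^2 = (32/58)^2 = 0.3044

0.3044


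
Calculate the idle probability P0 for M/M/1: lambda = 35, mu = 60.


P0 = 1 - rho = 1 - 35/60 = 0.4167

0.4167


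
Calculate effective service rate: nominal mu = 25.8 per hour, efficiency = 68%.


Effective rate = mu * efficiency = 25.8 * 0.68 = 17.54 per hour

17.54 per hour


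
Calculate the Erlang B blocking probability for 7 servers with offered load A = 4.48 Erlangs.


B(N,A) = (A^N/N!) / sum(A^k/k!, k=0..N) with N=7, A=4.48 = 0.089

0.089


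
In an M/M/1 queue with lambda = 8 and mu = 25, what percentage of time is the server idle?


Idle fraction = (1 - rho) * 100 = (1 - 8/25) * 100 = 68.0%

68.0%


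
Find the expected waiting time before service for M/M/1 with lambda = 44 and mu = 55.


rho = 44/55; Wq = rho/(mu - lambda) = 0.0727 hours

0.0727 hours


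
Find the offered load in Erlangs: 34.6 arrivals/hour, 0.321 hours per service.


Offered load a = lambda * E[S] = 34.6 * 0.321 = 11.11 Erlangs

11.11 Erlangs


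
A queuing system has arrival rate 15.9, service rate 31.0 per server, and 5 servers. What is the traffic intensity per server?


rho = lambda / (c * mu) = 15.9 / (5 * 31.0) = 0.1026

0.1026


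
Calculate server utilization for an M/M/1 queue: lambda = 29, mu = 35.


rho = lambda/mu = 29/35 = 0.8286

0.8286


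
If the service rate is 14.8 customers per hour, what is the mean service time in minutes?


Mean service time = 60/mu = 60/14.8 = 4.05 minutes

4.05 minutes


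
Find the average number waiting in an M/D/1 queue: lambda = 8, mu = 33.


M/D/1: Lq = rho^2 / (2*(1-rho)) where rho = 8/33; Lq = 0.04

0.04


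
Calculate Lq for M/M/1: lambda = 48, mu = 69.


rho = 48/69; Lq = rho^2/(1-rho) = 1.59

1.59


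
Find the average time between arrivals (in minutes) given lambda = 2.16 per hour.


Mean interarrival time = 60/lambda = 60/2.16 = 27.78 minutes

27.78 minutes


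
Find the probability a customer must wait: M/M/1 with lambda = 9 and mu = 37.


P(wait) = rho = lambda/mu = 9/37 = 0.2432

0.2432


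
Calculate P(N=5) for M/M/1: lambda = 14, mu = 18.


rho = 14/18; P(n) = (1-rho)*rho^n = (1-14/18)*(14/18)^5 = 0.0633

0.0633


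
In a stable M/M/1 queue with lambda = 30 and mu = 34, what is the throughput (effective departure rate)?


For a stable queue (lambda < mu), throughput = lambda = 30 per hour

30 per hour


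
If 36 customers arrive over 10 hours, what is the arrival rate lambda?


lambda = total arrivals / time = 36 / 10 = 3.6 per hour

3.6 per hour


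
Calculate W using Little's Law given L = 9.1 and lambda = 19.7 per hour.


W = L / lambda = 9.1 / 19.7 = 0.4619 hours

0.4619 hours


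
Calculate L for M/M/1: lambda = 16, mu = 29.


rho = 16/29; L = rho/(1-rho) = 1.23

1.23


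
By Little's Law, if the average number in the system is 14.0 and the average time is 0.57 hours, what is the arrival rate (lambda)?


lambda = L / W = 14.0 / 0.57 = 24.56 per hour

24.56 per hour


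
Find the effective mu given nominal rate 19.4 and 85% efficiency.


Effective rate = mu * efficiency = 19.4 * 0.85 = 16.49 per hour

16.49 per hour


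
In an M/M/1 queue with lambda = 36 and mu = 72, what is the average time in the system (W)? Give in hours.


W = 1/(mu - lambda) = 1/(72 - 36) = 0.0278 hours

0.0278 hours


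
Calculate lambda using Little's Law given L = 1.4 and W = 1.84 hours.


lambda = L / W = 1.4 / 1.84 = 0.76 per hour

0.76 per hour


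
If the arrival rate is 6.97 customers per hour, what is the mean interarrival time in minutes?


Mean interarrival time = 60/lambda = 60/6.97 = 8.61 minutes

8.61 minutes


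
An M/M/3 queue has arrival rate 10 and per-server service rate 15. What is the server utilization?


rho = lambda/(c*mu) = 10/(3*15) = 0.2222

0.2222


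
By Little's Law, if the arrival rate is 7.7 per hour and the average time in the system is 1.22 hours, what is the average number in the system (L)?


L = lambda * W = 7.7 * 1.22 = 9.39

9.39


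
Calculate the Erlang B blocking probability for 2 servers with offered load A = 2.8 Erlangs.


B(N,A) = (A^N/N!) / sum(A^k/k!, k=0..N) with N=2, A=2.8 = 0.5078

0.5078


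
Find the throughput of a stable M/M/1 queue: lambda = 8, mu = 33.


For a stable queue (lambda < mu), throughput = lambda = 8 per hour

8 per hour


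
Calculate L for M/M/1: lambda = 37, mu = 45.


rho = 37/45; L = rho/(1-rho) = 4.62

4.62


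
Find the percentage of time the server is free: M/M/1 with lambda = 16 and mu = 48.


Idle fraction = (1 - rho) * 100 = (1 - 16/48) * 100 = 66.7%

66.7%


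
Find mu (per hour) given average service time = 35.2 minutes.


mu = 60 / avg_service_time = 60 / 35.2 = 1.7 per hour

1.7 per hour


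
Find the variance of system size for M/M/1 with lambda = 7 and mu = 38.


rho = 7/38; Var(N) = rho/(1-rho)^2 = 0.28

0.28


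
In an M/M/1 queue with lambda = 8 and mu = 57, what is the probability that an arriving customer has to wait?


P(wait) = rho = lambda/mu = 8/57 = 0.1404

0.1404


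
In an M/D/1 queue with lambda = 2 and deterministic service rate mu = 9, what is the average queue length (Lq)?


M/D/1: Lq = rho^2 / (2*(1-rho)) where rho = 2/9; Lq = 0.03

0.03


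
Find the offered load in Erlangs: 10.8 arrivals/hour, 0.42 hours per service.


Offered load a = lambda * E[S] = 10.8 * 0.42 = 4.54 Erlangs

4.54 Erlangs


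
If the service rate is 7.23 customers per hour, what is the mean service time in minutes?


Mean service time = 60/mu = 60/7.23 = 8.3 minutes

8.3 minutes


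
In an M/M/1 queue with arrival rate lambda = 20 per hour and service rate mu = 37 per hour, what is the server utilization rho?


rho = lambda/mu = 20/37 = 0.5405

0.5405


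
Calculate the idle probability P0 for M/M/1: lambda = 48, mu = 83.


P0 = 1 - rho = 1 - 48/83 = 0.4217

0.4217


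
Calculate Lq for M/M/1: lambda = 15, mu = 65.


rho = 15/65; Lq = rho^2/(1-rho) = 0.07

0.07


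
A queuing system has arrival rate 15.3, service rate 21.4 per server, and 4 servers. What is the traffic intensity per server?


rho = lambda / (c * mu) = 15.3 / (4 * 21.4) = 0.1787

0.1787


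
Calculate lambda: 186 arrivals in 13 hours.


lambda = total arrivals / time = 186 / 13 = 14.31 per hour

14.31 per hour


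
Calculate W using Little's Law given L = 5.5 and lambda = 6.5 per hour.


W = L / lambda = 5.5 / 6.5 = 0.8462 hours

0.8462 hours


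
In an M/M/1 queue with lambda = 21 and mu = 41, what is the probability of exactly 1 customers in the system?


rho = 21/41; P(n) = (1-rho)*rho^n = (1-21/41)*(21/41)^1 = 0.2499

0.2499


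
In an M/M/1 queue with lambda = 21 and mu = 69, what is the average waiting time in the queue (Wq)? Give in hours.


rho = 21/69; Wq = rho/(mu - lambda) = 0.0063 hours

0.0063 hours


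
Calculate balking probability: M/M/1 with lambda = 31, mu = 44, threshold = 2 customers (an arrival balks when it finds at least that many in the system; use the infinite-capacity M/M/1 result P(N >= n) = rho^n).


P(N >= 2) = rho^2 = (31/44)^2 = 0.4964

0.4964


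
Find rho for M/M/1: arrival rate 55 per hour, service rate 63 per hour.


rho = lambda/mu = 55/63 = 0.873

0.873


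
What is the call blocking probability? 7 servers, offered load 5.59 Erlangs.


B(N,A) = (A^N/N!) / sum(A^k/k!, k=0..N) with N=7, A=5.59 = 0.1583

0.1583


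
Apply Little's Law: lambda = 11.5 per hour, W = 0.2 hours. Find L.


L = lambda * W = 11.5 * 0.2 = 2.3

2.3


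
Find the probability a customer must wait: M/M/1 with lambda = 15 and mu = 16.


P(wait) = rho = lambda/mu = 15/16 = 0.9375

0.9375


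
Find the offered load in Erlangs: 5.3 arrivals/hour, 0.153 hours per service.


Offered load a = lambda * E[S] = 5.3 * 0.153 = 0.81 Erlangs

0.81 Erlangs


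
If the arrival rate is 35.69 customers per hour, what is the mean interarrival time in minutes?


Mean interarrival time = 60/lambda = 60/35.69 = 1.68 minutes

1.68 minutes


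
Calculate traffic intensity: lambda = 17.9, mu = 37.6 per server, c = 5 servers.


rho = lambda / (c * mu) = 17.9 / (5 * 37.6) = 0.0952

0.0952


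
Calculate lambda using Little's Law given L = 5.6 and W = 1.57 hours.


lambda = L / W = 5.6 / 1.57 = 3.57 per hour

3.57 per hour


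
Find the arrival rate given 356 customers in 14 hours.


lambda = total arrivals / time = 356 / 14 = 25.43 per hour

25.43 per hour


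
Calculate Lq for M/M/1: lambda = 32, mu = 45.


rho = 32/45; Lq = rho^2/(1-rho) = 1.75

1.75


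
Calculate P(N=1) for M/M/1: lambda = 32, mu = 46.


rho = 32/46; P(n) = (1-rho)*rho^n = (1-32/46)*(32/46)^1 = 0.2117

0.2117


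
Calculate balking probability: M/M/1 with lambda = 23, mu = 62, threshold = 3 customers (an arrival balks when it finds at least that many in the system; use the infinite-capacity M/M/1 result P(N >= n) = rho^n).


P(N >= 3) = rho^3 = (23/62)^3 = 0.0511

0.0511


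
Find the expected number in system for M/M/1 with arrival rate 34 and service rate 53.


rho = 34/53; L = rho/(1-rho) = 1.79

1.79


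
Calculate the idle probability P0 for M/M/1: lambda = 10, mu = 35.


P0 = 1 - rho = 1 - 10/35 = 0.7143

0.7143


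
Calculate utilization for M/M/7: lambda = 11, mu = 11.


rho = lambda/(c*mu) = 11/(7*11) = 0.1429

0.1429


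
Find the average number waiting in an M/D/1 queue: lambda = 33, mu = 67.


M/D/1: Lq = rho^2 / (2*(1-rho)) where rho = 33/67; Lq = 0.24

0.24


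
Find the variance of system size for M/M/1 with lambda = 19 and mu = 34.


rho = 19/34; Var(N) = rho/(1-rho)^2 = 2.87

2.87


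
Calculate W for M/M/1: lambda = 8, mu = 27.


W = 1/(mu - lambda) = 1/(27 - 8) = 0.0526 hours

0.0526 hours


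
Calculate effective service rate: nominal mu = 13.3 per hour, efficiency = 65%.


Effective rate = mu * efficiency = 13.3 * 0.65 = 8.65 per hour

8.65 per hour


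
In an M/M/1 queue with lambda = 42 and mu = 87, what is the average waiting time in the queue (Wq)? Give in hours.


rho = 42/87; Wq = rho/(mu - lambda) = 0.0107 hours

0.0107 hours


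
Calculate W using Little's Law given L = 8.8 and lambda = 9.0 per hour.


W = L / lambda = 8.8 / 9.0 = 0.9778 hours

0.9778 hours


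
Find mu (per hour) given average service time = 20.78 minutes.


mu = 60 / avg_service_time = 60 / 20.78 = 2.89 per hour

2.89 per hour


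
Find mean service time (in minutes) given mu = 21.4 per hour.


Mean service time = 60/mu = 60/21.4 = 2.8 minutes

2.8 minutes


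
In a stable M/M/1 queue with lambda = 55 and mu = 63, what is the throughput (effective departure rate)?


For a stable queue (lambda < mu), throughput = lambda = 55 per hour

55 per hour


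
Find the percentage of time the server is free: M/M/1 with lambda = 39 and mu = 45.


Idle fraction = (1 - rho) * 100 = (1 - 39/45) * 100 = 13.3%

13.3%


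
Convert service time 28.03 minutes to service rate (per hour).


mu = 60 / avg_service_time = 60 / 28.03 = 2.14 per hour

2.14 per hour


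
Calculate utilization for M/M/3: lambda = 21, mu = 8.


rho = lambda/(c*mu) = 21/(3*8) = 0.875

0.875


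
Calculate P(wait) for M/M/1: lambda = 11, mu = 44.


P(wait) = rho = lambda/mu = 11/44 = 0.25

0.25


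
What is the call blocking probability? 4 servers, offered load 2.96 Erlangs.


B(N,A) = (A^N/N!) / sum(A^k/k!, k=0..N) with N=4, A=2.96 = 0.2017

0.2017


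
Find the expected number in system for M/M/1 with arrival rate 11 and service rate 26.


rho = 11/26; L = rho/(1-rho) = 0.73

0.73


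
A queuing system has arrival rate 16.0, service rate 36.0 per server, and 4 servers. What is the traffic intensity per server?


rho = lambda / (c * mu) = 16.0 / (4 * 36.0) = 0.1111

0.1111


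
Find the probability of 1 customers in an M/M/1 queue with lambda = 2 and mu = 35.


rho = 2/35; P(n) = (1-rho)*rho^n = (1-2/35)*(2/35)^1 = 0.0539

0.0539


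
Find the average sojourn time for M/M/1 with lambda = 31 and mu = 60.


W = 1/(mu - lambda) = 1/(60 - 31) = 0.0345 hours

0.0345 hours


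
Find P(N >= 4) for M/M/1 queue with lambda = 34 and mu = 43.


P(N >= 4) = rho^4 = (34/43)^4 = 0.3909

0.3909


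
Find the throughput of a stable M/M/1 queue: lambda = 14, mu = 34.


For a stable queue (lambda < mu), throughput = lambda = 14 per hour

14 per hour


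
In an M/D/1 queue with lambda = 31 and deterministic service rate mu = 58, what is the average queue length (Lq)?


M/D/1: Lq = rho^2 / (2*(1-rho)) where rho = 31/58; Lq = 0.31

0.31


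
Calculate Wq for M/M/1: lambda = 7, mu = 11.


rho = 7/11; Wq = rho/(mu - lambda) = 0.1591 hours

0.1591 hours


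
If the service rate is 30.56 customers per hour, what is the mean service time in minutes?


Mean service time = 60/mu = 60/30.56 = 1.96 minutes

1.96 minutes


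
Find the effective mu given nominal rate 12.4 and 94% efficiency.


Effective rate = mu * efficiency = 12.4 * 0.94 = 11.66 per hour

11.66 per hour


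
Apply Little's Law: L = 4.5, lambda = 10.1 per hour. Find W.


W = L / lambda = 4.5 / 10.1 = 0.4455 hours

0.4455 hours


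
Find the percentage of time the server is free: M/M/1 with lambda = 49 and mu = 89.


Idle fraction = (1 - rho) * 100 = (1 - 49/89) * 100 = 44.9%

44.9%


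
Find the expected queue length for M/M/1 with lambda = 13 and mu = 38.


rho = 13/38; Lq = rho^2/(1-rho) = 0.18

0.18


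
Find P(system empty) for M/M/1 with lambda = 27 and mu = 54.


P0 = 1 - rho = 1 - 27/54 = 0.5

0.5


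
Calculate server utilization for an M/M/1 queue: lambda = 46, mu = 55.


rho = lambda/mu = 46/55 = 0.8364

0.8364


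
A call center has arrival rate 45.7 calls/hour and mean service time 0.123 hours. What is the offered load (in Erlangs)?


Offered load a = lambda * E[S] = 45.7 * 0.123 = 5.62 Erlangs

5.62 Erlangs


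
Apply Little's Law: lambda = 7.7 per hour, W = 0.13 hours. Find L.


L = lambda * W = 7.7 * 0.13 = 1.0

1.0


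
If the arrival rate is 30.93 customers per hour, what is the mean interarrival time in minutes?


Mean interarrival time = 60/lambda = 60/30.93 = 1.94 minutes

1.94 minutes


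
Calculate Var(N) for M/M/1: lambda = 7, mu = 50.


rho = 7/50; Var(N) = rho/(1-rho)^2 = 0.19

0.19


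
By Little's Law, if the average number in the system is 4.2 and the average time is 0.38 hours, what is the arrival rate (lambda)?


lambda = L / W = 4.2 / 0.38 = 11.05 per hour

11.05 per hour


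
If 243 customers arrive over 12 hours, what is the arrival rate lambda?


lambda = total arrivals / time = 243 / 12 = 20.25 per hour

20.25 per hour


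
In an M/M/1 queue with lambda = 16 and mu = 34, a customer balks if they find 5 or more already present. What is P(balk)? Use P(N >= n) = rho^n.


P(N >= 5) = rho^5 = (16/34)^5 = 0.0231

0.0231


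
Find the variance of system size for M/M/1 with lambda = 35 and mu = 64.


rho = 35/64; Var(N) = rho/(1-rho)^2 = 2.66

2.66


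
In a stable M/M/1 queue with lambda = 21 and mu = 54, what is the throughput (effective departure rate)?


For a stable queue (lambda < mu), throughput = lambda = 21 per hour

21 per hour


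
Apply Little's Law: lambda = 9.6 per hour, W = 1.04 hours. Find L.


L = lambda * W = 9.6 * 1.04 = 9.98

9.98


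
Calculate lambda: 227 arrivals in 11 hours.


lambda = total arrivals / time = 227 / 11 = 20.64 per hour

20.64 per hour


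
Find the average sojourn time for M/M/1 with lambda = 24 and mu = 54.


W = 1/(mu - lambda) = 1/(54 - 24) = 0.0333 hours

0.0333 hours


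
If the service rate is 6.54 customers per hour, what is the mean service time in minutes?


Mean service time = 60/mu = 60/6.54 = 9.17 minutes

9.17 minutes


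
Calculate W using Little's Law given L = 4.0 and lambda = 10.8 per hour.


W = L / lambda = 4.0 / 10.8 = 0.3704 hours

0.3704 hours


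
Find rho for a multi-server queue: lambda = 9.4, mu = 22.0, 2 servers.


rho = lambda / (c * mu) = 9.4 / (2 * 22.0) = 0.2136

0.2136


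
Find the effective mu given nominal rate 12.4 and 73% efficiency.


Effective rate = mu * efficiency = 12.4 * 0.73 = 9.05 per hour

9.05 per hour


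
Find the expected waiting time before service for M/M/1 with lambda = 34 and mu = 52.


rho = 34/52; Wq = rho/(mu - lambda) = 0.0363 hours

0.0363 hours


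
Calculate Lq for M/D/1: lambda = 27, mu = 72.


M/D/1: Lq = rho^2 / (2*(1-rho)) where rho = 27/72; Lq = 0.11

0.11


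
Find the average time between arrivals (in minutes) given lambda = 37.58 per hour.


Mean interarrival time = 60/lambda = 60/37.58 = 1.6 minutes

1.6 minutes


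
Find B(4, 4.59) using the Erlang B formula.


B(N,A) = (A^N/N!) / sum(A^k/k!, k=0..N) with N=4, A=4.59 = 0.3645

0.3645


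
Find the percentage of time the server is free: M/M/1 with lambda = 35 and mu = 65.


Idle fraction = (1 - rho) * 100 = (1 - 35/65) * 100 = 46.2%

46.2%


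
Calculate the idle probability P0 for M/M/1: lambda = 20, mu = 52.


P0 = 1 - rho = 1 - 20/52 = 0.6154

0.6154


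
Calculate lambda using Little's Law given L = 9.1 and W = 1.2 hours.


lambda = L / W = 9.1 / 1.2 = 7.58 per hour

7.58 per hour


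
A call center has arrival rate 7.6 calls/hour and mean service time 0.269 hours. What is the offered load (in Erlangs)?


Offered load a = lambda * E[S] = 7.6 * 0.269 = 2.04 Erlangs

2.04 Erlangs


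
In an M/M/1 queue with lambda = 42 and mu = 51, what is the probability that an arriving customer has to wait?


P(wait) = rho = lambda/mu = 42/51 = 0.8235

0.8235


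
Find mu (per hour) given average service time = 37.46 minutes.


mu = 60 / avg_service_time = 60 / 37.46 = 1.6 per hour

1.6 per hour


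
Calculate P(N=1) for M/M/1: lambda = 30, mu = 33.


rho = 30/33; P(n) = (1-rho)*rho^n = (1-30/33)*(30/33)^1 = 0.0826

0.0826


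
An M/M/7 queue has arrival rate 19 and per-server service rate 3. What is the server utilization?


rho = lambda/(c*mu) = 19/(7*3) = 0.9048

0.9048


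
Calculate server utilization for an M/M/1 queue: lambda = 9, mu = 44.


rho = lambda/mu = 9/44 = 0.2045

0.2045


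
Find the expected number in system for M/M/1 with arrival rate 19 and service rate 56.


rho = 19/56; L = rho/(1-rho) = 0.51

0.51


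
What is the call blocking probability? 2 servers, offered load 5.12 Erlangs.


B(N,A) = (A^N/N!) / sum(A^k/k!, k=0..N) with N=2, A=5.12 = 0.6817

0.6817


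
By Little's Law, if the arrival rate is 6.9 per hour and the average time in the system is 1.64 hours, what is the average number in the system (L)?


L = lambda * W = 6.9 * 1.64 = 11.32

11.32


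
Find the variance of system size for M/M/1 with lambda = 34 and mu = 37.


rho = 34/37; Var(N) = rho/(1-rho)^2 = 139.78

139.78


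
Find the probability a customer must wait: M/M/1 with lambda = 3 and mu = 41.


P(wait) = rho = lambda/mu = 3/41 = 0.0732

0.0732


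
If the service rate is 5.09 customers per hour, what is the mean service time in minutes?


Mean service time = 60/mu = 60/5.09 = 11.79 minutes

11.79 minutes


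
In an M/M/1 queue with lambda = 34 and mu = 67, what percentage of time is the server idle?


Idle fraction = (1 - rho) * 100 = (1 - 34/67) * 100 = 49.3%

49.3%


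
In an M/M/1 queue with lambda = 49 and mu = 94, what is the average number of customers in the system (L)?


rho = 49/94; L = rho/(1-rho) = 1.09

1.09


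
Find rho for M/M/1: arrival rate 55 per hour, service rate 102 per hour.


rho = lambda/mu = 55/102 = 0.5392

0.5392


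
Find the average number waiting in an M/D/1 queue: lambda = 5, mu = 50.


M/D/1: Lq = rho^2 / (2*(1-rho)) where rho = 5/50; Lq = 0.01

0.01


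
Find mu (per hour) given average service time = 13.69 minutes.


mu = 60 / avg_service_time = 60 / 13.69 = 4.38 per hour

4.38 per hour


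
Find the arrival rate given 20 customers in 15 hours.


lambda = total arrivals / time = 20 / 15 = 1.33 per hour

1.33 per hour


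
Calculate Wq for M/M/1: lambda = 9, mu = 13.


rho = 9/13; Wq = rho/(mu - lambda) = 0.1731 hours

0.1731 hours


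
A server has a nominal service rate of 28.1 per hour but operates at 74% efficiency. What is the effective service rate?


Effective rate = mu * efficiency = 28.1 * 0.74 = 20.79 per hour

20.79 per hour


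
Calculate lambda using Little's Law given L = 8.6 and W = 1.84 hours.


lambda = L / W = 8.6 / 1.84 = 4.67 per hour

4.67 per hour


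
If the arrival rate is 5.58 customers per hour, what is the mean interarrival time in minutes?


Mean interarrival time = 60/lambda = 60/5.58 = 10.75 minutes

10.75 minutes


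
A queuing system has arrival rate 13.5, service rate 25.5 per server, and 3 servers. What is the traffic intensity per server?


rho = lambda / (c * mu) = 13.5 / (3 * 25.5) = 0.1765

0.1765


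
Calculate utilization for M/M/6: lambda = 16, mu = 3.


rho = lambda/(c*mu) = 16/(6*3) = 0.8889

0.8889


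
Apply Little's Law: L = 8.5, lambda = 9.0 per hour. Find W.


W = L / lambda = 8.5 / 9.0 = 0.9444 hours

0.9444 hours


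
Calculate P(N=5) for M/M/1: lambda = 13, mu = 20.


rho = 13/20; P(n) = (1-rho)*rho^n = (1-13/20)*(13/20)^5 = 0.0406

0.0406


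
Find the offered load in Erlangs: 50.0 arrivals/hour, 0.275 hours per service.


Offered load a = lambda * E[S] = 50.0 * 0.275 = 13.75 Erlangs

13.75 Erlangs


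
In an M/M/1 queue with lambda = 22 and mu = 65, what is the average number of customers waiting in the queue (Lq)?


rho = 22/65; Lq = rho^2/(1-rho) = 0.17

0.17


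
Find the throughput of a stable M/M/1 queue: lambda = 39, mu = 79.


For a stable queue (lambda < mu), throughput = lambda = 39 per hour

39 per hour


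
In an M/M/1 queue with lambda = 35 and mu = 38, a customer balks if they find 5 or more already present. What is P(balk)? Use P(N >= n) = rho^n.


P(N >= 5) = rho^5 = (35/38)^5 = 0.6629

0.6629


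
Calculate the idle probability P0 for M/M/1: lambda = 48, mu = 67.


P0 = 1 - rho = 1 - 48/67 = 0.2836

0.2836


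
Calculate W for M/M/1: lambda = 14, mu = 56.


W = 1/(mu - lambda) = 1/(56 - 14) = 0.0238 hours

0.0238 hours


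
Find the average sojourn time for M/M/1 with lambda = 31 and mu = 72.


W = 1/(mu - lambda) = 1/(72 - 31) = 0.0244 hours

0.0244 hours


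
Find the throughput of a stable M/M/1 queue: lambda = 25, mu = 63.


For a stable queue (lambda < mu), throughput = lambda = 25 per hour

25 per hour


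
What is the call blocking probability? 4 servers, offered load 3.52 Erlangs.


B(N,A) = (A^N/N!) / sum(A^k/k!, k=0..N) with N=4, A=3.52 = 0.2624

0.2624


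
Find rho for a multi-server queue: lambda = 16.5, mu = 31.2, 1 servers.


rho = lambda / (c * mu) = 16.5 / (1 * 31.2) = 0.5288

0.5288


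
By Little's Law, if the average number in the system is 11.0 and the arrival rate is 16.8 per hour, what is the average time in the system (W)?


W = L / lambda = 11.0 / 16.8 = 0.6548 hours

0.6548 hours


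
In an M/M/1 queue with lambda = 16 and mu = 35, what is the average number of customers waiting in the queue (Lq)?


rho = 16/35; Lq = rho^2/(1-rho) = 0.38

0.38


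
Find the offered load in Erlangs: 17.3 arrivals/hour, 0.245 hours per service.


Offered load a = lambda * E[S] = 17.3 * 0.245 = 4.24 Erlangs

4.24 Erlangs


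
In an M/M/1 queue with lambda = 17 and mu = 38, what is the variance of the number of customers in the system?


rho = 17/38; Var(N) = rho/(1-rho)^2 = 1.46

1.46


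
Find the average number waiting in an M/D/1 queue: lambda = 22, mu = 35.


M/D/1: Lq = rho^2 / (2*(1-rho)) where rho = 22/35; Lq = 0.53

0.53


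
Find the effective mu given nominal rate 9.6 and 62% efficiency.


Effective rate = mu * efficiency = 9.6 * 0.62 = 5.95 per hour

5.95 per hour


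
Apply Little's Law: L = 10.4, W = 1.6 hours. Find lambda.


lambda = L / W = 10.4 / 1.6 = 6.5 per hour

6.5 per hour


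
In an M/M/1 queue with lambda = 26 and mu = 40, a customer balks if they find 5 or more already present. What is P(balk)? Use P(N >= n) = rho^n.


P(N >= 5) = rho^5 = (26/40)^5 = 0.116

0.116


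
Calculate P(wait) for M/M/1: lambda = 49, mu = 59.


P(wait) = rho = lambda/mu = 49/59 = 0.8305

0.8305


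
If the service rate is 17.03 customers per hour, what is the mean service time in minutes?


Mean service time = 60/mu = 60/17.03 = 3.52 minutes

3.52 minutes


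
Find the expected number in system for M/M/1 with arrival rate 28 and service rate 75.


rho = 28/75; L = rho/(1-rho) = 0.6

0.6


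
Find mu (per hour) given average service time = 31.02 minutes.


mu = 60 / avg_service_time = 60 / 31.02 = 1.93 per hour

1.93 per hour


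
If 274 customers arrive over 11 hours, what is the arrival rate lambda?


lambda = total arrivals / time = 274 / 11 = 24.91 per hour

24.91 per hour


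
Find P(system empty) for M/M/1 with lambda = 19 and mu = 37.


P0 = 1 - rho = 1 - 19/37 = 0.4865

0.4865


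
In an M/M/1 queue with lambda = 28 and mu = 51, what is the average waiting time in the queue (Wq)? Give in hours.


rho = 28/51; Wq = rho/(mu - lambda) = 0.0239 hours

0.0239 hours


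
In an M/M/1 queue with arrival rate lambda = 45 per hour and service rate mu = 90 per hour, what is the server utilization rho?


rho = lambda/mu = 45/90 = 0.5

0.5


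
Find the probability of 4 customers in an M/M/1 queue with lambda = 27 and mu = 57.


rho = 27/57; P(n) = (1-rho)*rho^n = (1-27/57)*(27/57)^4 = 0.0265

0.0265


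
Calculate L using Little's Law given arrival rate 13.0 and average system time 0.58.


L = lambda * W = 13.0 * 0.58 = 7.54

7.54


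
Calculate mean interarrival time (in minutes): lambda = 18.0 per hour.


Mean interarrival time = 60/lambda = 60/18.0 = 3.33 minutes

3.33 minutes


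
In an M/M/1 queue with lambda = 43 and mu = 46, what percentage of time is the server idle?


Idle fraction = (1 - rho) * 100 = (1 - 43/46) * 100 = 6.5%

6.5%


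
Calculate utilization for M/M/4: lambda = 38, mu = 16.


rho = lambda/(c*mu) = 38/(4*16) = 0.5938

0.5938


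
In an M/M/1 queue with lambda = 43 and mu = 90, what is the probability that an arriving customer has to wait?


P(wait) = rho = lambda/mu = 43/90 = 0.4778

0.4778


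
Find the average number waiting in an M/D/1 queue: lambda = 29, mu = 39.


M/D/1: Lq = rho^2 / (2*(1-rho)) where rho = 29/39; Lq = 1.08

1.08


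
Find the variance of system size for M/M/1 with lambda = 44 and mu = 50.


rho = 44/50; Var(N) = rho/(1-rho)^2 = 61.11

61.11


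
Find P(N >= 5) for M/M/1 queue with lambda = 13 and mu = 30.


P(N >= 5) = rho^5 = (13/30)^5 = 0.0153

0.0153


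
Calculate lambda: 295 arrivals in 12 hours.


lambda = total arrivals / time = 295 / 12 = 24.58 per hour

24.58 per hour


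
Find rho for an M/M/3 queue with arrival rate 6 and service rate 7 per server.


rho = lambda/(c*mu) = 6/(3*7) = 0.2857

0.2857


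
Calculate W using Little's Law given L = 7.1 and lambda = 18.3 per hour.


W = L / lambda = 7.1 / 18.3 = 0.388 hours

0.388 hours


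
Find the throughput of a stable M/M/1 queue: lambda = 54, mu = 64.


For a stable queue (lambda < mu), throughput = lambda = 54 per hour

54 per hour


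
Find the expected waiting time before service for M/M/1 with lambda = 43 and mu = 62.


rho = 43/62; Wq = rho/(mu - lambda) = 0.0365 hours

0.0365 hours


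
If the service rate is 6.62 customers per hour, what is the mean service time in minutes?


Mean service time = 60/mu = 60/6.62 = 9.06 minutes

9.06 minutes


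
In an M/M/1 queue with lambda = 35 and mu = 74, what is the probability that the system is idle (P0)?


P0 = 1 - rho = 1 - 35/74 = 0.527

0.527


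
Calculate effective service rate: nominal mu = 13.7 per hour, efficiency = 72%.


Effective rate = mu * efficiency = 13.7 * 0.72 = 9.86 per hour

9.86 per hour


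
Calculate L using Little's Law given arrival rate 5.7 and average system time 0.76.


L = lambda * W = 5.7 * 0.76 = 4.33

4.33


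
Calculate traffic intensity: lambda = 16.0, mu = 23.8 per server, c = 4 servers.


rho = lambda / (c * mu) = 16.0 / (4 * 23.8) = 0.1681

0.1681


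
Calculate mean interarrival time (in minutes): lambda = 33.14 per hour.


Mean interarrival time = 60/lambda = 60/33.14 = 1.81 minutes

1.81 minutes


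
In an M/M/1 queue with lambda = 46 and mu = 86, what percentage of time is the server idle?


Idle fraction = (1 - rho) * 100 = (1 - 46/86) * 100 = 46.5%

46.5%


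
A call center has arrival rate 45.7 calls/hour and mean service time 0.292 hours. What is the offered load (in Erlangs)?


Offered load a = lambda * E[S] = 45.7 * 0.292 = 13.34 Erlangs

13.34 Erlangs


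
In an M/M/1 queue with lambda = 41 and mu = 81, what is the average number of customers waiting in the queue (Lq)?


rho = 41/81; Lq = rho^2/(1-rho) = 0.52

0.52


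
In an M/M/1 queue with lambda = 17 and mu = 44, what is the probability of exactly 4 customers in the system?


rho = 17/44; P(n) = (1-rho)*rho^n = (1-17/44)*(17/44)^4 = 0.0137

0.0137


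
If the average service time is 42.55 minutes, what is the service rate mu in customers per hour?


mu = 60 / avg_service_time = 60 / 42.55 = 1.41 per hour

1.41 per hour


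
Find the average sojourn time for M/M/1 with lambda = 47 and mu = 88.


W = 1/(mu - lambda) = 1/(88 - 47) = 0.0244 hours

0.0244 hours


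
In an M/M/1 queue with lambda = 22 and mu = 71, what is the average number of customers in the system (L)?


rho = 22/71; L = rho/(1-rho) = 0.45

0.45


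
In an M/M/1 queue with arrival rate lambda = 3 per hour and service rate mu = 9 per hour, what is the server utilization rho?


rho = lambda/mu = 3/9 = 0.3333

0.3333


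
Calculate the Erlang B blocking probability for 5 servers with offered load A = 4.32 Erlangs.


B(N,A) = (A^N/N!) / sum(A^k/k!, k=0..N) with N=5, A=4.32 = 0.2274

0.2274


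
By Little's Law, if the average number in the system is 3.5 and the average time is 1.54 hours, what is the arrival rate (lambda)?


lambda = L / W = 3.5 / 1.54 = 2.27 per hour

2.27 per hour


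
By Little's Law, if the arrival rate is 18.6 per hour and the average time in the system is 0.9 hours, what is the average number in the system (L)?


L = lambda * W = 18.6 * 0.9 = 16.74

16.74


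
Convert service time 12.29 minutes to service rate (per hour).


mu = 60 / avg_service_time = 60 / 12.29 = 4.88 per hour

4.88 per hour


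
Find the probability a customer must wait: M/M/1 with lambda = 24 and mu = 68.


P(wait) = rho = lambda/mu = 24/68 = 0.3529

0.3529


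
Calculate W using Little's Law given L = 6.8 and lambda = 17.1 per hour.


W = L / lambda = 6.8 / 17.1 = 0.3977 hours

0.3977 hours


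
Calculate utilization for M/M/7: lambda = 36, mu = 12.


rho = lambda/(c*mu) = 36/(7*12) = 0.4286

0.4286


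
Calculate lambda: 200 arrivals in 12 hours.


lambda = total arrivals / time = 200 / 12 = 16.67 per hour

16.67 per hour


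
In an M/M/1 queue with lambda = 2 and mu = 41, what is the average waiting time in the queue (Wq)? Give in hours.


rho = 2/41; Wq = rho/(mu - lambda) = 0.0013 hours

0.0013 hours


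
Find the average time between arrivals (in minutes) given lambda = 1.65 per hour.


Mean interarrival time = 60/lambda = 60/1.65 = 36.36 minutes

36.36 minutes


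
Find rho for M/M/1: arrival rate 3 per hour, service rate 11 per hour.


rho = lambda/mu = 3/11 = 0.2727

0.2727


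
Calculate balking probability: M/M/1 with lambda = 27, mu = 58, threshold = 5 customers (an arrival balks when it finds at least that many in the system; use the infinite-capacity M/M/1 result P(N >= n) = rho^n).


P(N >= 5) = rho^5 = (27/58)^5 = 0.0219

0.0219


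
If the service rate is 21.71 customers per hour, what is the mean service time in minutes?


Mean service time = 60/mu = 60/21.71 = 2.76 minutes

2.76 minutes


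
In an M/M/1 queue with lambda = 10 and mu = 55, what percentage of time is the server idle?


Idle fraction = (1 - rho) * 100 = (1 - 10/55) * 100 = 81.8%

81.8%


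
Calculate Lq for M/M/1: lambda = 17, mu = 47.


rho = 17/47; Lq = rho^2/(1-rho) = 0.2

0.2


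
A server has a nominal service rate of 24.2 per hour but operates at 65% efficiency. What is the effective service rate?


Effective rate = mu * efficiency = 24.2 * 0.65 = 15.73 per hour

15.73 per hour


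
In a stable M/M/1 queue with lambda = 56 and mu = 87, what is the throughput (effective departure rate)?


For a stable queue (lambda < mu), throughput = lambda = 56 per hour

56 per hour


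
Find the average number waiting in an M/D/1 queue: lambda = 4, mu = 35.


M/D/1: Lq = rho^2 / (2*(1-rho)) where rho = 4/35; Lq = 0.01

0.01


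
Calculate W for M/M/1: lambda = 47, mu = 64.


W = 1/(mu - lambda) = 1/(64 - 47) = 0.0588 hours

0.0588 hours


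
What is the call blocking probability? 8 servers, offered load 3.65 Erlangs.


B(N,A) = (A^N/N!) / sum(A^k/k!, k=0..N) with N=8, A=3.65 = 0.0206

0.0206


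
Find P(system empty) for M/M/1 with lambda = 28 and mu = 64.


P0 = 1 - rho = 1 - 28/64 = 0.5625

0.5625


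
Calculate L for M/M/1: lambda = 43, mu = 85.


rho = 43/85; L = rho/(1-rho) = 1.02

1.02


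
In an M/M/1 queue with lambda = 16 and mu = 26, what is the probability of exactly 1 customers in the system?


rho = 16/26; P(n) = (1-rho)*rho^n = (1-16/26)*(16/26)^1 = 0.2367

0.2367


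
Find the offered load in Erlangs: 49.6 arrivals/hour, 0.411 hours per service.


Offered load a = lambda * E[S] = 49.6 * 0.411 = 20.39 Erlangs

20.39 Erlangs


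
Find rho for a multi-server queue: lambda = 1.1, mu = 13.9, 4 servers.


rho = lambda / (c * mu) = 1.1 / (4 * 13.9) = 0.0198

0.0198


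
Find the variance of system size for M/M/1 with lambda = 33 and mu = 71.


rho = 33/71; Var(N) = rho/(1-rho)^2 = 1.62

1.62


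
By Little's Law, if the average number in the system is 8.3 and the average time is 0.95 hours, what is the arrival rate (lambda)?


lambda = L / W = 8.3 / 0.95 = 8.74 per hour

8.74 per hour


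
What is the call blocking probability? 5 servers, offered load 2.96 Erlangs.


B(N,A) = (A^N/N!) / sum(A^k/k!, k=0..N) with N=5, A=2.96 = 0.1066

0.1066


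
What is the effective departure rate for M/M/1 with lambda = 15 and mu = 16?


For a stable queue (lambda < mu), throughput = lambda = 15 per hour

15 per hour


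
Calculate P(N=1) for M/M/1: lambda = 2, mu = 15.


rho = 2/15; P(n) = (1-rho)*rho^n = (1-2/15)*(2/15)^1 = 0.1156

0.1156


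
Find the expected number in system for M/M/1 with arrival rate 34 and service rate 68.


rho = 34/68; L = rho/(1-rho) = 1.0

1.0


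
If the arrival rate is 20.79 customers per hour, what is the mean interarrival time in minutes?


Mean interarrival time = 60/lambda = 60/20.79 = 2.89 minutes

2.89 minutes


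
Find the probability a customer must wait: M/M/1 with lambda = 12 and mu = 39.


P(wait) = rho = lambda/mu = 12/39 = 0.3077

0.3077


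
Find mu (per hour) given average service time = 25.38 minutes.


mu = 60 / avg_service_time = 60 / 25.38 = 2.36 per hour

2.36 per hour
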